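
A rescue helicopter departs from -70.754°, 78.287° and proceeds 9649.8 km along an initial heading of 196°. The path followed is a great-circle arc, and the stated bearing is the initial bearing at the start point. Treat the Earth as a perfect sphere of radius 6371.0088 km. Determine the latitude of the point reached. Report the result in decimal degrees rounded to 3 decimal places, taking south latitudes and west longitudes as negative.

Angular distance δ = d/R = 9649.8 / 6371.0088 = 1.514642 rad.
With φ₁ = -70.754° = -1.234890 rad and θ = 196° = 3.420845 rad:
Destination latitude: φ₂ = arcsin( sin φ₁ cos δ + cos φ₁ sin δ cos θ ) = arcsin(-0.369344) = -21.675°.
Then Δλ = atan2(-0.090714, -0.292578) = -2.840941 rad, from sin θ sin δ cos φ₁ over cos δ − sin φ₁ sin φ₂.
λ₂ = 78.287° + -162.774° = -84.487°.

latitude -21.675°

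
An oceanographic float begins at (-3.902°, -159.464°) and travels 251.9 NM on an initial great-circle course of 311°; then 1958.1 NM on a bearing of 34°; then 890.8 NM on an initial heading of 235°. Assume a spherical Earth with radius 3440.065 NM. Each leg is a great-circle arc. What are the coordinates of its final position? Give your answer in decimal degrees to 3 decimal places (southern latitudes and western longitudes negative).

Apply the spherical direct solution leg by leg, carrying full precision between legs.
Leg 1: from (-3.902°, -159.464°), δ = 251.9/3440.065 = 0.073225 rad, θ = 311° → φ = -1.145°, λ = -162.630°.
Leg 2: from (-1.145°, -162.630°), δ = 1958.1/3440.065 = 0.569204 rad, θ = 34° → φ = 25.461°, λ = -143.130°.
Leg 3: from (25.461°, -143.130°), δ = 890.8/3440.065 = 0.258949 rad, θ = 235° → φ = 16.437°, λ = -155.762°.

latitude 16.437°, longitude -155.762°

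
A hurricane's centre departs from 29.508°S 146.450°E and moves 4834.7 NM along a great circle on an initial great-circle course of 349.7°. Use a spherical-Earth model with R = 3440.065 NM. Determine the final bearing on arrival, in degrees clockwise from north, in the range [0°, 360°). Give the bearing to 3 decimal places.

Central angle δ = d/R = 1.405409 rad.
Start latitude φ₁ = -0.515012 rad; initial bearing θ = 6.103416 rad.
Applying the spherical law of cosines for sides, sin φ₂ = sin φ₁ cos δ + cos φ₁ sin δ cos θ = 0.763489, so φ₂ = 49.773°.
For the longitude increment, Δλ = atan2( sin θ sin δ cos φ₁, cos δ − sin φ₁ sin φ₂ ) = atan2(-0.153486, 0.540687) = -15.848°.
λ₂ = 146.450° + -15.848° = 130.602°.
The forward bearing on arrival equals the back-azimuth from the destination plus 180°.
Back-azimuth from P₂ (49.773°, 130.602°) to P₁ (-29.508°, 146.450°), with Δλ' = λ₁ − λ₂ = 15.848°: atan2( sin Δλ' cos φ₁ , cos φ₂ sin φ₁ − sin φ₂ cos φ₁ cos Δλ' ) = 166.058°.
Final bearing = (166.058° + 180°) mod 360° = 346.058°.

final bearing 346.058°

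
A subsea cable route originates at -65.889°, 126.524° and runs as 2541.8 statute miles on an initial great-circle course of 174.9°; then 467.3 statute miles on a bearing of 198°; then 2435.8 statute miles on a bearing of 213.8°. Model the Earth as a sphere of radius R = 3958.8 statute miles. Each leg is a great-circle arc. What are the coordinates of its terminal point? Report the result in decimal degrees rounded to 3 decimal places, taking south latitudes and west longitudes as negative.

Apply the spherical direct solution leg by leg, carrying full precision between legs.
Leg 1: from (-65.889°, 126.524°), δ = 2541.8/3958.8 = 0.642063 rad, θ = 174.9° → φ = -77.073°, λ = -67.242°.
Leg 2: from (-77.073°, -67.242°), δ = 467.3/3958.8 = 0.118041 rad, θ = 198° → φ = -83.183°, λ = -85.095°.
Leg 3: from (-83.183°, -85.095°), δ = 2435.8/3958.8 = 0.615287 rad, θ = 213.8° → φ = -60.200°, λ = 135.153°.

latitude -60.200°, longitude 135.153°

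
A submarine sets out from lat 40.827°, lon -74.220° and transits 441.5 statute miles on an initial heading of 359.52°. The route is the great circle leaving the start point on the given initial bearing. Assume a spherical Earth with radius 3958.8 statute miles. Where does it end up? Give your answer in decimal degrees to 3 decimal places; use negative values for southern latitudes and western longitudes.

Central angle δ = d/R = 0.111524 rad.
Converting: φ₁ = 0.712566 rad, θ = 6.274808 rad.
Destination latitude: φ₂ = arcsin( sin φ₁ cos δ + cos φ₁ sin δ cos θ ) = arcsin(0.733927) = 47.217°.
Δλ = atan2( sin θ sin δ cos φ₁ , cos δ − sin φ₁ sin φ₂ ) = atan2(-0.000705, 0.513963) = -0.001373 rad = -0.079°.
λ₂ = λ₁ + Δλ = -74.299°.

latitude 47.217°, longitude -74.299°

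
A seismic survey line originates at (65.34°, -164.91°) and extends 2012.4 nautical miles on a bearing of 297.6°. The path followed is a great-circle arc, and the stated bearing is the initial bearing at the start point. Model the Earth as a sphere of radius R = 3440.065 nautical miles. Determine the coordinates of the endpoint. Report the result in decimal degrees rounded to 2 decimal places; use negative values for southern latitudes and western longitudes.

latitude 59.82°, longitude 118.35°

The arc subtends δ = 2012.4/3440.065 = 0.584989 rad at the centre.
Converting: φ₁ = 1.140398 rad, θ = 5.194100 rad.
sin φ₂ = sin φ₁ cos δ + cos φ₁ sin δ cos θ = (0.908800)(0.833718) + (0.417233)(0.552190)(0.463296) = 0.864422
φ₂ = asin(0.864422) = 1.044000 rad = 59.82°.
Δλ = atan2( sin θ sin δ cos φ₁ , cos δ − sin φ₁ sin φ₂ ) = atan2(-0.204174, 0.048131) = -1.339286 rad = -76.74°.
λ₂ = -164.91° + -76.74° = -241.65°, normalized to (−180°, 180°] → 118.35°.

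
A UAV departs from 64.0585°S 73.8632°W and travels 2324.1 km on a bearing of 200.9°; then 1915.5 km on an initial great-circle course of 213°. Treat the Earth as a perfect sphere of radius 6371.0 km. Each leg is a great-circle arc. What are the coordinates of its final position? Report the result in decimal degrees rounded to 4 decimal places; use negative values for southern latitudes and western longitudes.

Apply the spherical direct solution leg by leg, carrying full precision between legs.
Leg 1: from (-64.0585°, -73.8632°), δ = 2324.1/6371 = 0.364794 rad, θ = 200.9° → φ = -80.3550°, λ = -123.2936°.
Leg 2: from (-80.3550°, -123.2936°), δ = 1915.5/6371 = 0.300659 rad, θ = 213° → φ = -79.4995°, λ = 118.9641°.

latitude -79.4995°, longitude 118.9641°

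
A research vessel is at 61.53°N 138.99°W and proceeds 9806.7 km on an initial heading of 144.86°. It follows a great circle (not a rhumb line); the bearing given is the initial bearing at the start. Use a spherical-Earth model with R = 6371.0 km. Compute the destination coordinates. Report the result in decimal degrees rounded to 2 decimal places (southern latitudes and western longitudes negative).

The arc subtends δ = 9806.7/6371 = 1.539272 rad at the centre.
Converting: φ₁ = 1.073901 rad, θ = 2.528284 rad.
sin φ₂ = sin φ₁ cos δ + cos φ₁ sin δ cos θ = (0.879067)(0.031519) + (0.476699)(0.999503)(-0.817748) = -0.361918
φ₂ = asin(-0.361918) = -0.370325 rad = -21.22°.
Then Δλ = atan2(0.274240, 0.349669) = 0.665084 rad, from sin θ sin δ cos φ₁ over cos δ − sin φ₁ sin φ₂.
Hence λ₂ = -138.99° + 38.11° = -100.88°.

latitude -21.22°, longitude -100.88°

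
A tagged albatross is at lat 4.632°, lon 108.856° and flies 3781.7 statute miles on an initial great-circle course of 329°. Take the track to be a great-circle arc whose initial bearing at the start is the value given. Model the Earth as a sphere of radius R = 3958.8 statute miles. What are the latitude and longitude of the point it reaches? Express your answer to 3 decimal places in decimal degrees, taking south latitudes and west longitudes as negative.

latitude 48.090°, longitude 69.840°

The arc subtends δ = 3781.7/3958.8 = 0.955264 rad at the centre.
With φ₁ = 4.632° = 0.080844 rad and θ = 329° = 5.742133 rad:
sin φ₂ = sin φ₁ cos δ + cos φ₁ sin δ cos θ = (0.080756)(0.577393) + (0.996734)(0.816466)(0.857167) = 0.744190
φ₂ = asin(0.744190) = 0.839322 rad = 48.090°.
Δλ = atan2( sin θ sin δ cos φ₁ , cos δ − sin φ₁ sin φ₂ ) = atan2(-0.419138, 0.517296) = -0.680959 rad = -39.016°.
λ₂ = 108.856° + -39.016° = 69.840°.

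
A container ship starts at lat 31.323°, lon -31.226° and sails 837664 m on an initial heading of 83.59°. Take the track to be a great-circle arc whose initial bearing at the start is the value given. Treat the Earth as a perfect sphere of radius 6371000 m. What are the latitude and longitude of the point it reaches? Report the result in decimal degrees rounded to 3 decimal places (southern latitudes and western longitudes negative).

latitude 31.862°, longitude -22.402°

Central angle δ = d/R = 0.131481 rad.
With φ₁ = 31.323° = 0.546689 rad and θ = 83.59° = 1.458921 rad:
sin φ₂ = sin φ₁ cos δ + cos φ₁ sin δ cos θ = (0.519862)(0.991369) + (0.854250)(0.131102)(0.111642) = 0.527878
φ₂ = asin(0.527878) = 0.556101 rad = 31.862°.
For the longitude increment, Δλ = atan2( sin θ sin δ cos φ₁, cos δ − sin φ₁ sin φ₂ ) = atan2(0.111294, 0.716945) = 8.824°.
λ₂ = -31.226° + 8.824° = -22.402°.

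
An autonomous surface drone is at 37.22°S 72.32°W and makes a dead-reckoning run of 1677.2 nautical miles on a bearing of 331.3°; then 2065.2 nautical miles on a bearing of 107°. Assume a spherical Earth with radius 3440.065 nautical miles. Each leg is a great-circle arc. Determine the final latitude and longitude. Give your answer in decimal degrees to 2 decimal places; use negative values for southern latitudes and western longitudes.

Apply the spherical direct solution leg by leg, carrying full precision between legs.
Leg 1: from (-37.22°, -72.32°), δ = 1677.2/3440.065 = 0.487549 rad, θ = 331.3° → φ = -11.96°, λ = -85.61°.
Leg 2: from (-11.96°, -85.61°), δ = 2065.2/3440.065 = 0.600337 rad, θ = 107° → φ = -19.42°, λ = -50.67°.

latitude -19.42°, longitude -50.67°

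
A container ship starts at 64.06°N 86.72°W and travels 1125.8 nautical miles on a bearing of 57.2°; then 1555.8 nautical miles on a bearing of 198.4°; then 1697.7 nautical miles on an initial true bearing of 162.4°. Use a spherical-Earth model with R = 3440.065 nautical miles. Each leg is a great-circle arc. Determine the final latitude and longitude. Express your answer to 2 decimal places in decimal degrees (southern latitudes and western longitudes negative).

Apply the spherical direct solution leg by leg, carrying full precision between legs.
Leg 1: from (64.06°, -86.72°), δ = 1125.8/3440.065 = 0.327261 rad, θ = 57.2° → φ = 68.08°, λ = -40.36°.
Leg 2: from (68.08°, -40.36°), δ = 1555.8/3440.065 = 0.452259 rad, θ = 198.4° → φ = 42.81°, λ = -51.19°.
Leg 3: from (42.81°, -51.19°), δ = 1697.7/3440.065 = 0.493508 rad, θ = 162.4° → φ = 15.50°, λ = -42.64°.

latitude 15.50°, longitude -42.64°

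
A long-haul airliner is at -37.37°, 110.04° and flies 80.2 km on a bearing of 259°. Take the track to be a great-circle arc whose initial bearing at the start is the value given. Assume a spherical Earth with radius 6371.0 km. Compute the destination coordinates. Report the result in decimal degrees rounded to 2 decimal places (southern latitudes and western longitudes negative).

The arc subtends δ = 80.2/6371 = 0.012588 rad at the centre.
Start latitude φ₁ = -0.652230 rad; initial bearing θ = 4.520403 rad.
Destination latitude: φ₂ = arcsin( sin φ₁ cos δ + cos φ₁ sin δ cos θ ) = arcsin(-0.608821) = -37.50°.
Δλ = atan2( sin θ sin δ cos φ₁ , cos δ − sin φ₁ sin φ₂ ) = atan2(-0.009820, 0.630391) = -0.015577 rad = -0.89°.
Hence λ₂ = 110.04° + -0.89° = 109.15°.

latitude -37.50°, longitude 109.15°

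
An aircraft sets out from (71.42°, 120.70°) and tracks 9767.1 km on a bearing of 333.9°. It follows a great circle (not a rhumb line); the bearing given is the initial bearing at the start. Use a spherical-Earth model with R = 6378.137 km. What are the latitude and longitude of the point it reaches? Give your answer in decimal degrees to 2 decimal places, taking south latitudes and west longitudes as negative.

latitude 18.86°, longitude -31.62°

δ = 9767.1/6378.137 = 1.531341 rad (87.7394°).
With φ₁ = 71.42° = 1.246514 rad and θ = 333.9° = 5.827654 rad:
Applying the spherical law of cosines for sides, sin φ₂ = sin φ₁ cos δ + cos φ₁ sin δ cos θ = 0.323304, so φ₂ = 18.86°.
Then Δλ = atan2(-0.140068, -0.267008) = -2.658472 rad, from sin θ sin δ cos φ₁ over cos δ − sin φ₁ sin φ₂.
Hence λ₂ = 120.70° + -152.32° = -31.62°.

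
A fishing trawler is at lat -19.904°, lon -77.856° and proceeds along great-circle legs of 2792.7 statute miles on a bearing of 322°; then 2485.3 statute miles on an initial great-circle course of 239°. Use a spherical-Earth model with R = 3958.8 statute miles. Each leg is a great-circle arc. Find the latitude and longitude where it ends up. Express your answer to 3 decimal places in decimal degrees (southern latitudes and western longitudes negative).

latitude -6.660°, longitude -132.475°

Apply the spherical direct solution leg by leg, carrying full precision between legs.
Leg 1: from (-19.904°, -77.856°), δ = 2792.7/3958.8 = 0.705441 rad, θ = 322° → φ = 12.780°, λ = -102.018°.
Leg 2: from (12.780°, -102.018°), δ = 2485.3/3958.8 = 0.627791 rad, θ = 239° → φ = -6.660°, λ = -132.475°.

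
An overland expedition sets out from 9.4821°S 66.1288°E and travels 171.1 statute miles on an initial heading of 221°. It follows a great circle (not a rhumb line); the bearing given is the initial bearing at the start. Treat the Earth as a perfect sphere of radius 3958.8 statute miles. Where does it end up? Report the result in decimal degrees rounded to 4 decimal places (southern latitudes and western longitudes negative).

δ = 171.1/3958.8 = 0.043220 rad (2.4763°).
Converting: φ₁ = -0.165494 rad, θ = 3.857178 rad.
Applying the spherical law of cosines for sides, sin φ₂ = sin φ₁ cos δ + cos φ₁ sin δ cos θ = -0.196749, so φ₂ = -11.3469°.
Δλ = atan2( sin θ sin δ cos φ₁ , cos δ − sin φ₁ sin φ₂ ) = atan2(-0.027959, 0.966654) = -0.028915 rad = -1.6567°.
λ₂ = λ₁ + Δλ = 64.4721°.

latitude -11.3469°, longitude 64.4721°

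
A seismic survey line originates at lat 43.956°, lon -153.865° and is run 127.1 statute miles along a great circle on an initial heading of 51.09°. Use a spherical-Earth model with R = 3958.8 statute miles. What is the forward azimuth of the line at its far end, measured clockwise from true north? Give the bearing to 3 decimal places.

Angular distance δ = d/R = 127.1 / 3958.8 = 0.032106 rad.
With φ₁ = 43.956° = 0.767177 rad and θ = 51.09° = 0.891689 rad:
Destination latitude: φ₂ = arcsin( sin φ₁ cos δ + cos φ₁ sin δ cos θ ) = arcsin(0.708262) = 45.094°.
Then Δλ = atan2(0.017981, 0.507876) = 0.035390 rad, from sin θ sin δ cos φ₁ over cos δ − sin φ₁ sin φ₂.
λ₂ = -153.865° + 2.028° = -151.837°.
The forward bearing on arrival equals the back-azimuth from the destination plus 180°.
Back-azimuth from P₂ (45.094°, -151.837°) to P₁ (43.956°, -153.865°), with Δλ' = λ₁ − λ₂ = -2.028°: atan2( sin Δλ' cos φ₁ , cos φ₂ sin φ₁ − sin φ₂ cos φ₁ cos Δλ' ) = 232.512°.
Final bearing = (232.512° + 180°) mod 360° = 52.512°.

final bearing 52.512°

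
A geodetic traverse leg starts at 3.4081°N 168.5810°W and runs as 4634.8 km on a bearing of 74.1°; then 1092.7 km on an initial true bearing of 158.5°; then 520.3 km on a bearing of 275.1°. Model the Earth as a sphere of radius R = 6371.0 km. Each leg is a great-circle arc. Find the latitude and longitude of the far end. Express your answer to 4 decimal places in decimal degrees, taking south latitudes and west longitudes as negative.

latitude 4.3165°, longitude -128.6209°

Apply the spherical direct solution leg by leg, carrying full precision between legs.
Leg 1: from (3.4081°, -168.5810°), δ = 4634.8/6371 = 0.727484 rad, θ = 74.1° → φ = 13.0768°, λ = -127.5416°.
Leg 2: from (13.0768°, -127.5416°), δ = 1092.7/6371 = 0.171512 rad, θ = 158.5° → φ = 3.9140°, λ = -123.9470°.
Leg 3: from (3.9140°, -123.9470°), δ = 520.3/6371 = 0.081667 rad, θ = 275.1° → φ = 4.3165°, λ = -128.6209°.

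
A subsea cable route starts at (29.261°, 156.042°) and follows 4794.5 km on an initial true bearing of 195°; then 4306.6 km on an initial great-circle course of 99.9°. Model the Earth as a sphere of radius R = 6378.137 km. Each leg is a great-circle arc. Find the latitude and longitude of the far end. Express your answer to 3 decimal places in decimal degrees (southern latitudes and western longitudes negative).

latitude -15.982°, longitude -174.563°

Apply the spherical direct solution leg by leg, carrying full precision between legs.
Leg 1: from (29.261°, 156.042°), δ = 4794.5/6378.137 = 0.751709 rad, θ = 195° → φ = -12.614°, λ = 145.607°.
Leg 2: from (-12.614°, 145.607°), δ = 4306.6/6378.137 = 0.675213 rad, θ = 99.9° → φ = -15.982°, λ = -174.563°.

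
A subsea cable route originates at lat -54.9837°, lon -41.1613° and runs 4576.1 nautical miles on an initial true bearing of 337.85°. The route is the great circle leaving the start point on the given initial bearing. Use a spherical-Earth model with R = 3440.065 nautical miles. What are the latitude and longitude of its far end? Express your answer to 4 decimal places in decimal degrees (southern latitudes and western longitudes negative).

Central angle δ = d/R = 1.330236 rad.
Start latitude φ₁ = -0.959647 rad; initial bearing θ = 5.896595 rad.
Destination latitude: φ₂ = arcsin( sin φ₁ cos δ + cos φ₁ sin δ cos θ ) = arcsin(0.321038) = 18.7257°.
Δλ = atan2( sin θ sin δ cos φ₁ , cos δ − sin φ₁ sin φ₂ ) = atan2(-0.210115, 0.501173) = -0.396988 rad = -22.7457°.
λ₂ = λ₁ + Δλ = -63.9070°.

latitude 18.7257°, longitude -63.9070°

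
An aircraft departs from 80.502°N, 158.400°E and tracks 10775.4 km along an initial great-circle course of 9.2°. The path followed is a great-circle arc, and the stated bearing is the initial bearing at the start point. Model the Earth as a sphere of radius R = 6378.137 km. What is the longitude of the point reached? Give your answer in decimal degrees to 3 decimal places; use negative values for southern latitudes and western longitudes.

δ = 10775.4/6378.137 = 1.689427 rad (96.7971°).
Start latitude φ₁ = 1.405025 rad; initial bearing θ = 0.160570 rad.
Destination latitude: φ₂ = arcsin( sin φ₁ cos δ + cos φ₁ sin δ cos θ ) = arcsin(0.045015) = 2.580°.
Δλ = atan2( sin θ sin δ cos φ₁ , cos δ − sin φ₁ sin φ₂ ) = atan2(0.026197, -0.162751) = 2.981997 rad = 170.856°.
λ₂ = 158.400° + 170.856° = 329.256°, normalized to (−180°, 180°] → -30.744°.

longitude -30.744°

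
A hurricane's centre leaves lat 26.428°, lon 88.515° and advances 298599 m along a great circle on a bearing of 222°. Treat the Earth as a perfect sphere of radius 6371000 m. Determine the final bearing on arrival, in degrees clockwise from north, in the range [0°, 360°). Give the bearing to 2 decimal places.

Central angle δ = d/R = 0.046868 rad.
With φ₁ = 26.428° = 0.461256 rad and θ = 222° = 3.874631 rad:
sin φ₂ = sin φ₁ cos δ + cos φ₁ sin δ cos θ = (0.445073)(0.998902) + (0.895494)(0.046851)(-0.743145) = 0.413405
φ₂ = asin(0.413405) = 0.426191 rad = 24.419°.
For the longitude increment, Δλ = atan2( sin θ sin δ cos φ₁, cos δ − sin φ₁ sin φ₂ ) = atan2(-0.028073, 0.814906) = -1.973°.
Hence λ₂ = 88.515° + -1.973° = 86.542°.
The forward bearing on arrival equals the back-azimuth from the destination plus 180°.
Back-azimuth from P₂ (24.42°, 86.54°) to P₁ (26.43°, 88.52°), with Δλ' = λ₁ − λ₂ = 1.97°: atan2( sin Δλ' cos φ₁ , cos φ₂ sin φ₁ − sin φ₂ cos φ₁ cos Δλ' ) = 41.15°.
Final bearing = (41.15° + 180°) mod 360° = 221.15°.

final bearing 221.15°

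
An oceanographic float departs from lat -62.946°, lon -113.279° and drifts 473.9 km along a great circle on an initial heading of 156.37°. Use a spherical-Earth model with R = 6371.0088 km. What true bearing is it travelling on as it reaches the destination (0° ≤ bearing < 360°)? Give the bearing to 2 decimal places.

The arc subtends δ = 473.9/6371.0088 = 0.074384 rad at the centre.
With φ₁ = -62.946° = -1.098615 rad and θ = 156.37° = 2.729171 rad:
Destination latitude: φ₂ = arcsin( sin φ₁ cos δ + cos φ₁ sin δ cos θ ) = arcsin(-0.919082) = -66.792°.
Then Δλ = atan2(0.013548, 0.178720) = 0.075663 rad, from sin θ sin δ cos φ₁ over cos δ − sin φ₁ sin φ₂.
λ₂ = λ₁ + Δλ = -108.944°.
The forward bearing on arrival equals the back-azimuth from the destination plus 180°.
Back-azimuth from P₂ (-66.79°, -108.94°) to P₁ (-62.95°, -113.28°), with Δλ' = λ₁ − λ₂ = -4.34°: atan2( sin Δλ' cos φ₁ , cos φ₂ sin φ₁ − sin φ₂ cos φ₁ cos Δλ' ) = 332.44°.
Final bearing = (332.44° + 180°) mod 360° = 152.44°.

final bearing 152.44°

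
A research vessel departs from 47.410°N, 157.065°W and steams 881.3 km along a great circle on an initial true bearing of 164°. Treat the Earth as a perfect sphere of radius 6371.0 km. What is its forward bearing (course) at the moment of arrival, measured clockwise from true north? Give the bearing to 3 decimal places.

Central angle δ = d/R = 0.138330 rad.
Converting: φ₁ = 0.827461 rad, θ = 2.862340 rad.
Destination latitude: φ₂ = arcsin( sin φ₁ cos δ + cos φ₁ sin δ cos θ ) = arcsin(0.639481) = 39.753°.
For the longitude increment, Δλ = atan2( sin θ sin δ cos φ₁, cos δ − sin φ₁ sin φ₂ ) = atan2(0.025721, 0.519652) = 2.834°.
Hence λ₂ = -157.065° + 2.834° = -154.231°.
The forward bearing on arrival equals the back-azimuth from the destination plus 180°.
Back-azimuth from P₂ (39.753°, -154.231°) to P₁ (47.410°, -157.065°), with Δλ' = λ₁ − λ₂ = -2.834°: atan2( sin Δλ' cos φ₁ , cos φ₂ sin φ₁ − sin φ₂ cos φ₁ cos Δλ' ) = 345.958°.
Final bearing = (345.958° + 180°) mod 360° = 165.958°.

final bearing 165.958°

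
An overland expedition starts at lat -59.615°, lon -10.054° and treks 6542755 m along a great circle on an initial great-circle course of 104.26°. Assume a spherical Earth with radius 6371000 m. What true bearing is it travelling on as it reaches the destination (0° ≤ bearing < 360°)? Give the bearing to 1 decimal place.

final bearing 36.0°

The arc subtends δ = 6542755/6371000 = 1.026959 rad at the centre.
With φ₁ = -59.615° = -1.040478 rad and θ = 104.26° = 1.819680 rad:
sin φ₂ = sin φ₁ cos δ + cos φ₁ sin δ cos θ = (-0.862646)(0.517424) + (0.505808)(0.855729)(-0.246322) = -0.552970
φ₂ = asin(-0.552970) = -0.585925 rad = -33.571°.
Δλ = atan2( sin θ sin δ cos φ₁ , cos δ − sin φ₁ sin φ₂ ) = atan2(0.419498, 0.040406) = 1.474773 rad = 84.498°.
λ₂ = λ₁ + Δλ = 74.444°.
The forward bearing on arrival equals the back-azimuth from the destination plus 180°.
Back-azimuth from P₂ (-33.6°, 74.4°) to P₁ (-59.6°, -10.1°), with Δλ' = λ₁ − λ₂ = -84.5°: atan2( sin Δλ' cos φ₁ , cos φ₂ sin φ₁ − sin φ₂ cos φ₁ cos Δλ' ) = 216.0°.
Final bearing = (216.0° + 180°) mod 360° = 36.0°.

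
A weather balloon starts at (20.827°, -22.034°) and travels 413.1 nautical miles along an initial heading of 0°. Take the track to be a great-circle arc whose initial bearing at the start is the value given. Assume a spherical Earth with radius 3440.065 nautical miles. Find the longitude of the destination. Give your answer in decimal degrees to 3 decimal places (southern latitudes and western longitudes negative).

longitude -22.034°

Central angle δ = d/R = 0.120085 rad.
Converting: φ₁ = 0.363500 rad, θ = 0.000000 rad.
sin φ₂ = sin φ₁ cos δ + cos φ₁ sin δ cos θ = (0.355547)(0.992798) + (0.934658)(0.119797)(1.000000) = 0.464956
φ₂ = asin(0.464956) = 0.483585 rad = 27.707°.
Δλ = atan2( sin θ sin δ cos φ₁ , cos δ − sin φ₁ sin φ₂ ) = atan2(0.000000, 0.827485) = 0.000000 rad = 0.000°.
λ₂ = -22.034° + 0.000° = -22.034°.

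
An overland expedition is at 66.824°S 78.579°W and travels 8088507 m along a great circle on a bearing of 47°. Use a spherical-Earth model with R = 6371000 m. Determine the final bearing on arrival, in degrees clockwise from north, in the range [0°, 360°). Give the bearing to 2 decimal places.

final bearing 16.73°

δ = 8088507/6371000 = 1.269582 rad (72.7417°).
Start latitude φ₁ = -1.166299 rad; initial bearing θ = 0.820305 rad.
Destination latitude: φ₂ = arcsin( sin φ₁ cos δ + cos φ₁ sin δ cos θ ) = arcsin(-0.016417) = -0.941°.
For the longitude increment, Δλ = atan2( sin θ sin δ cos φ₁, cos δ − sin φ₁ sin φ₂ ) = atan2(0.274870, 0.281588) = 44.308°.
λ₂ = -78.579° + 44.308° = -34.271°.
The forward bearing on arrival equals the back-azimuth from the destination plus 180°.
Back-azimuth from P₂ (-0.94°, -34.27°) to P₁ (-66.82°, -78.58°), with Δλ' = λ₁ − λ₂ = -44.31°: atan2( sin Δλ' cos φ₁ , cos φ₂ sin φ₁ − sin φ₂ cos φ₁ cos Δλ' ) = 196.73°.
Final bearing = (196.73° + 180°) mod 360° = 16.73°.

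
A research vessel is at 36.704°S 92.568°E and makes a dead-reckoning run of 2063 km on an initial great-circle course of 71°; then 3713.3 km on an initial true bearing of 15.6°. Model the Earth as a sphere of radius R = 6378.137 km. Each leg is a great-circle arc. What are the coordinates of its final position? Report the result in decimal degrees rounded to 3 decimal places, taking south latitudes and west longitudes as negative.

Apply the spherical direct solution leg by leg, carrying full precision between legs.
Leg 1: from (-36.704°, 92.568°), δ = 2063/6378.137 = 0.323449 rad, θ = 71° → φ = -28.929°, λ = 112.650°.
Leg 2: from (-28.929°, 112.650°), δ = 3713.3/6378.137 = 0.582192 rad, θ = 15.6° → φ = 3.410°, λ = 121.169°.

latitude 3.410°, longitude 121.169°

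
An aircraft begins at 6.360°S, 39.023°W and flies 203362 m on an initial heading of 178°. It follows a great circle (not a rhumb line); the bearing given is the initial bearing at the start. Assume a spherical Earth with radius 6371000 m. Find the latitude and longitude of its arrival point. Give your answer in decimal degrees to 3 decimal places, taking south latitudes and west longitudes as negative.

δ = 203362/6371000 = 0.031920 rad (1.8289°).
With φ₁ = -6.360° = -0.111003 rad and θ = 178° = 3.106686 rad:
Destination latitude: φ₂ = arcsin( sin φ₁ cos δ + cos φ₁ sin δ cos θ ) = arcsin(-0.142417) = -8.188°.
Δλ = atan2( sin θ sin δ cos φ₁ , cos δ − sin φ₁ sin φ₂ ) = atan2(0.001107, 0.983714) = 0.001125 rad = 0.064°.
λ₂ = λ₁ + Δλ = -38.959°.

latitude -8.188°, longitude -38.959°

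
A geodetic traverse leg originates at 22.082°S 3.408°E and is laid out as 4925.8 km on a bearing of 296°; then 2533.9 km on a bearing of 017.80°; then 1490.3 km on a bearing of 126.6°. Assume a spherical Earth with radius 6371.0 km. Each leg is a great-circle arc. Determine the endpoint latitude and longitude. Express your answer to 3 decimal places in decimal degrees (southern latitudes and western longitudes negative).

latitude 14.130°, longitude -17.054°

Apply the spherical direct solution leg by leg, carrying full precision between legs.
Leg 1: from (-22.082°, 3.408°), δ = 4925.8/6371 = 0.773160 rad, θ = 296° → φ = 0.839°, λ = -35.479°.
Leg 2: from (0.839°, -35.479°), δ = 2533.9/6371 = 0.397724 rad, θ = 17.8° → φ = 22.472°, λ = -28.117°.
Leg 3: from (22.472°, -28.117°), δ = 1490.3/6371 = 0.233919 rad, θ = 126.6° → φ = 14.130°, λ = -17.054°.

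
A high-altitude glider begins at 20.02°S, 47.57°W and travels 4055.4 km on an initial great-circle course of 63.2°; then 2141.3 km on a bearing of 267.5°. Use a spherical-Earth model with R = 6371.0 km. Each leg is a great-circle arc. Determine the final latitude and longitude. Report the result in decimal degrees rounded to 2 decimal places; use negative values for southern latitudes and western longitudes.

Apply the spherical direct solution leg by leg, carrying full precision between legs.
Leg 1: from (-20.02°, -47.57°), δ = 4055.4/6371 = 0.636541 rad, θ = 63.2° → φ = -1.35°, λ = -15.52°.
Leg 2: from (-1.35°, -15.52°), δ = 2141.3/6371 = 0.336101 rad, θ = 267.5° → φ = -2.09°, λ = -34.77°.

latitude -2.09°, longitude -34.77°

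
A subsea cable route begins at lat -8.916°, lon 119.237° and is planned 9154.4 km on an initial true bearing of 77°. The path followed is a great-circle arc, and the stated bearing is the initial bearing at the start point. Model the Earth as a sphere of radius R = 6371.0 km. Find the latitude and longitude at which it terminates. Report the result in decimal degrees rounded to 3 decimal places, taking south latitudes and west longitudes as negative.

The arc subtends δ = 9154.4/6371 = 1.436886 rad at the centre.
With φ₁ = -8.916° = -0.155614 rad and θ = 77° = 1.343904 rad:
sin φ₂ = sin φ₁ cos δ + cos φ₁ sin δ cos θ = (-0.154986)(0.133511) + (0.987917)(0.991047)(0.224951) = 0.199551
φ₂ = asin(0.199551) = 0.200900 rad = 11.511°.
Then Δλ = atan2(0.953979, 0.164438) = 1.400103 rad, from sin θ sin δ cos φ₁ over cos δ − sin φ₁ sin φ₂.
λ₂ = 119.237° + 80.220° = 199.457°, normalized to (−180°, 180°] → -160.543°.

latitude 11.511°, longitude -160.543°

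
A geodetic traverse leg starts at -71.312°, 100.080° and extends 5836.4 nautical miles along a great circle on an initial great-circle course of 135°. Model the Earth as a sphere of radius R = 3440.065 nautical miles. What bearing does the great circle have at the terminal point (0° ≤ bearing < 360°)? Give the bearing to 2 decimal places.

δ = 5836.4/3440.065 = 1.696596 rad (97.2078°).
With φ₁ = -71.312° = -1.244629 rad and θ = 135° = 2.356194 rad:
Applying the spherical law of cosines for sides, sin φ₂ = sin φ₁ cos δ + cos φ₁ sin δ cos θ = -0.105924, so φ₂ = -6.080°.
For the longitude increment, Δλ = atan2( sin θ sin δ cos φ₁, cos δ − sin φ₁ sin φ₂ ) = atan2(0.224777, -0.225807) = 135.131°.
λ₂ = 100.080° + 135.131° = 235.211°, normalized to (−180°, 180°] → -124.789°.
The forward bearing on arrival equals the back-azimuth from the destination plus 180°.
Back-azimuth from P₂ (-6.08°, -124.79°) to P₁ (-71.31°, 100.08°), with Δλ' = λ₁ − λ₂ = 224.87°: atan2( sin Δλ' cos φ₁ , cos φ₂ sin φ₁ − sin φ₂ cos φ₁ cos Δλ' ) = 193.17°.
Final bearing = (193.17° + 180°) mod 360° = 13.17°.

final bearing 13.17°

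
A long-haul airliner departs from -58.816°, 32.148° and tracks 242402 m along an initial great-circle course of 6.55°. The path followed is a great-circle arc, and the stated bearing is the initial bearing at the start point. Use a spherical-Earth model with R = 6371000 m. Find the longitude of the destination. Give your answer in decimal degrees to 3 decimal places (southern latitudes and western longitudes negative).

longitude 32.600°

Central angle δ = d/R = 0.038048 rad.
With φ₁ = -58.816° = -1.026533 rad and θ = 6.55° = 0.114319 rad:
sin φ₂ = sin φ₁ cos δ + cos φ₁ sin δ cos θ = (-0.855509)(0.999276) + (0.517788)(0.038039)(0.993473) = -0.835322
φ₂ = asin(-0.835322) = -0.988719 rad = -56.649°.
Δλ = atan2( sin θ sin δ cos φ₁ , cos δ − sin φ₁ sin φ₂ ) = atan2(0.002247, 0.284651) = 0.007893 rad = 0.452°.
λ₂ = λ₁ + Δλ = 32.600°.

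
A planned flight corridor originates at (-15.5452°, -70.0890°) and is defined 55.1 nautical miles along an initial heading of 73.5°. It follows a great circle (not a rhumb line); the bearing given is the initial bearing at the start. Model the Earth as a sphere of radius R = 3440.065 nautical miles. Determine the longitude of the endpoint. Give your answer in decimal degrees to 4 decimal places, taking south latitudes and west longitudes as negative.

longitude -69.1768°

Angular distance δ = d/R = 55.1 / 3440.065 = 0.016017 rad.
Start latitude φ₁ = -0.271315 rad; initial bearing θ = 1.282817 rad.
Destination latitude: φ₂ = arcsin( sin φ₁ cos δ + cos φ₁ sin δ cos θ ) = arcsin(-0.263582) = -15.2827°.
Then Δλ = atan2(0.014795, 0.929232) = 0.015921 rad, from sin θ sin δ cos φ₁ over cos δ − sin φ₁ sin φ₂.
λ₂ = λ₁ + Δλ = -69.1768°.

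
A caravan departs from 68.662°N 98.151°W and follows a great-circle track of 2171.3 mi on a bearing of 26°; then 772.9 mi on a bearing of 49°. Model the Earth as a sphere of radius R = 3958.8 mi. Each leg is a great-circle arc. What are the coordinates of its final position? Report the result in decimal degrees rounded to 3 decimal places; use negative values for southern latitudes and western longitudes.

latitude 78.585°, longitude 68.428°

Apply the spherical direct solution leg by leg, carrying full precision between legs.
Leg 1: from (68.662°, -98.151°), δ = 2171.3/3958.8 = 0.548474 rad, θ = 26° → φ = 74.871°, λ = 20.715°.
Leg 2: from (74.871°, 20.715°), δ = 772.9/3958.8 = 0.195236 rad, θ = 49° → φ = 78.585°, λ = 68.428°.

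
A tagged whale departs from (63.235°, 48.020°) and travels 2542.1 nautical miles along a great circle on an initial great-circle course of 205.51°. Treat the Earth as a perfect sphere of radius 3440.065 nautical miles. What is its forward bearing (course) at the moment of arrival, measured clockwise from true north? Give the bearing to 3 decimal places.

final bearing 192.138°

δ = 2542.1/3440.065 = 0.738969 rad (42.3398°).
Converting: φ₁ = 1.103659 rad, θ = 3.586826 rad.
Destination latitude: φ₂ = arcsin( sin φ₁ cos δ + cos φ₁ sin δ cos θ ) = arcsin(0.386230) = 22.720°.
Then Δλ = atan2(-0.130626, 0.394314) = -0.319897 rad, from sin θ sin δ cos φ₁ over cos δ − sin φ₁ sin φ₂.
λ₂ = 48.020° + -18.329° = 29.691°.
The forward bearing on arrival equals the back-azimuth from the destination plus 180°.
Back-azimuth from P₂ (22.720°, 29.691°) to P₁ (63.235°, 48.020°), with Δλ' = λ₁ − λ₂ = 18.329°: atan2( sin Δλ' cos φ₁ , cos φ₂ sin φ₁ − sin φ₂ cos φ₁ cos Δλ' ) = 12.138°.
Final bearing = (12.138° + 180°) mod 360° = 192.138°.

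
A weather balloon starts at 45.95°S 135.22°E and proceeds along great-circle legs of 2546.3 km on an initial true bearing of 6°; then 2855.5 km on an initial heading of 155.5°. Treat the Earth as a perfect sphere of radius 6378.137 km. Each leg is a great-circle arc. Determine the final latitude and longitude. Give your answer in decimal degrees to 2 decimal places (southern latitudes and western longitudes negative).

Apply the spherical direct solution leg by leg, carrying full precision between legs.
Leg 1: from (-45.95°, 135.22°), δ = 2546.3/6378.137 = 0.399223 rad, θ = 6° → φ = -23.17°, λ = 137.75°.
Leg 2: from (-23.17°, 137.75°), δ = 2855.5/6378.137 = 0.447701 rad, θ = 155.5° → φ = -45.79°, λ = 152.67°.

latitude -45.79°, longitude 152.67°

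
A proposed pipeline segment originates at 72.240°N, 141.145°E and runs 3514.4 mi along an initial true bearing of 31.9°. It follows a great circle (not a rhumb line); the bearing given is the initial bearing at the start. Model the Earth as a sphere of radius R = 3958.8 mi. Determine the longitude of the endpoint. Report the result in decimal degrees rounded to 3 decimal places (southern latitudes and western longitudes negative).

longitude -82.179°

The arc subtends δ = 3514.4/3958.8 = 0.887744 rad at the centre.
Start latitude φ₁ = 1.260826 rad; initial bearing θ = 0.556760 rad.
Applying the spherical law of cosines for sides, sin φ₂ = sin φ₁ cos δ + cos φ₁ sin δ cos θ = 0.801948, so φ₂ = 53.317°.
For the longitude increment, Δλ = atan2( sin θ sin δ cos φ₁, cos δ − sin φ₁ sin φ₂ ) = atan2(0.125027, -0.132566) = 136.676°.
λ₂ = 141.145° + 136.676° = 277.821°, normalized to (−180°, 180°] → -82.179°.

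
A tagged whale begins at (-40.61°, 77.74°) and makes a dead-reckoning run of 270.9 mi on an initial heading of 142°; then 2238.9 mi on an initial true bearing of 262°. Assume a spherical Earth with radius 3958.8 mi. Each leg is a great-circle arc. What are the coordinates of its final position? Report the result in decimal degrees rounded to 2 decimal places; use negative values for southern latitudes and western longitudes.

Apply the spherical direct solution leg by leg, carrying full precision between legs.
Leg 1: from (-40.61°, 77.74°), δ = 270.9/3958.8 = 0.068430 rad, θ = 142° → φ = -43.65°, λ = 81.08°.
Leg 2: from (-43.65°, 81.08°), δ = 2238.9/3958.8 = 0.565550 rad, θ = 262° → φ = -39.55°, λ = 37.59°.

latitude -39.55°, longitude 37.59°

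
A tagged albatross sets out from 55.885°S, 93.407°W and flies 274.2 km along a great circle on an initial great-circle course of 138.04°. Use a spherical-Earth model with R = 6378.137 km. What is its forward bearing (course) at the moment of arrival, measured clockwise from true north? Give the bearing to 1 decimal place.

final bearing 135.5°

δ = 274.2/6378.137 = 0.042991 rad (2.4632°).
With φ₁ = -55.885° = -0.975377 rad and θ = 138.04° = 2.409252 rad:
sin φ₂ = sin φ₁ cos δ + cos φ₁ sin δ cos θ = (-0.827914)(0.999076) + (0.560856)(0.042977)(-0.743612) = -0.845073
φ₂ = asin(-0.845073) = -1.006701 rad = -57.680°.
Then Δλ = atan2(0.016116, 0.299429) = 0.053772 rad, from sin θ sin δ cos φ₁ over cos δ − sin φ₁ sin φ₂.
λ₂ = λ₁ + Δλ = -90.326°.
The forward bearing on arrival equals the back-azimuth from the destination plus 180°.
Back-azimuth from P₂ (-57.7°, -90.3°) to P₁ (-55.9°, -93.4°), with Δλ' = λ₁ − λ₂ = -3.1°: atan2( sin Δλ' cos φ₁ , cos φ₂ sin φ₁ − sin φ₂ cos φ₁ cos Δλ' ) = 315.5°.
Final bearing = (315.5° + 180°) mod 360° = 135.5°.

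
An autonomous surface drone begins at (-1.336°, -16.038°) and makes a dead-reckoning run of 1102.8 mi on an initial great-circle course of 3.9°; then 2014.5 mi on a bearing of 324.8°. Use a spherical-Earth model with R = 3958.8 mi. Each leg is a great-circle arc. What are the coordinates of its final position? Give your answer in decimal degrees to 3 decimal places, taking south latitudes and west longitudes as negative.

Apply the spherical direct solution leg by leg, carrying full precision between legs.
Leg 1: from (-1.336°, -16.038°), δ = 1102.8/3958.8 = 0.278569 rad, θ = 3.9° → φ = 14.587°, λ = -14.931°.
Leg 2: from (14.587°, -14.931°), δ = 2014.5/3958.8 = 0.508866 rad, θ = 324.8° → φ = 37.244°, λ = -35.588°.

latitude 37.244°, longitude -35.588°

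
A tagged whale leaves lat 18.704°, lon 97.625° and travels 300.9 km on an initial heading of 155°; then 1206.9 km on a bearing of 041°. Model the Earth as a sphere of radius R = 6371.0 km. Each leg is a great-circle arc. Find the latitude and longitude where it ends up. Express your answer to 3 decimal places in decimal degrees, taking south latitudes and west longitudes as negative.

Apply the spherical direct solution leg by leg, carrying full precision between legs.
Leg 1: from (18.704°, 97.625°), δ = 300.9/6371 = 0.047230 rad, θ = 155° → φ = 16.248°, λ = 98.816°.
Leg 2: from (16.248°, 98.816°), δ = 1206.9/6371 = 0.189437 rad, θ = 41° → φ = 24.282°, λ = 106.605°.

latitude 24.282°, longitude 106.605°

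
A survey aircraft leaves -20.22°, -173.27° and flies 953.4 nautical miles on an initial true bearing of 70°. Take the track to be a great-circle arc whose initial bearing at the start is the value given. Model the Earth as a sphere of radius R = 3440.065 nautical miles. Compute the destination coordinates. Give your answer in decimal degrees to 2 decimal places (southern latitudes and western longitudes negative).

The arc subtends δ = 953.4/3440.065 = 0.277146 rad at the centre.
Start latitude φ₁ = -0.352906 rad; initial bearing θ = 1.221730 rad.
sin φ₂ = sin φ₁ cos δ + cos φ₁ sin δ cos θ = (-0.345626)(0.961840) + (0.938372)(0.273612)(0.342020) = -0.244623
φ₂ = asin(-0.244623) = -0.247131 rad = -14.16°.
For the longitude increment, Δλ = atan2( sin θ sin δ cos φ₁, cos δ − sin φ₁ sin φ₂ ) = atan2(0.241266, 0.877292) = 15.38°.
λ₂ = -173.27° + 15.38° = -157.89°.

latitude -14.16°, longitude -157.89°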